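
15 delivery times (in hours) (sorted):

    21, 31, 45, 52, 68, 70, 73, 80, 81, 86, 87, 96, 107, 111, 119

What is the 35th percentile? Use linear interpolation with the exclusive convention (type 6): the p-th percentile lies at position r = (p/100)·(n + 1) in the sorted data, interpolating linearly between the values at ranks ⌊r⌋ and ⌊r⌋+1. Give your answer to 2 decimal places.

69.20

n = 15.
r = (35/100)·(15 + 1) = 5.6.
Rank 5 is 68 and rank 6 is 70.
Interpolate: 68 + 0.6·(70 − 68) = 68 + 0.6·2 = 69.2.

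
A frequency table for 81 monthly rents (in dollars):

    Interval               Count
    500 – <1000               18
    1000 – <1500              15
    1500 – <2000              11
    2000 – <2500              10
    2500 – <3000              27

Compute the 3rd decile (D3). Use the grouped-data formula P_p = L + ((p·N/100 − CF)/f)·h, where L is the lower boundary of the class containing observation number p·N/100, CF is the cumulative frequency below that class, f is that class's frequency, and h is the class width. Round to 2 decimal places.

N = 81; target position k = 30/100 · 81 = 24.3.
Cumulative frequencies: 18, 33, 44, 54, 81.
Observation 24.3 falls in the class 1000 – <1500.
L = 1000, CF = 18, f = 15, h = 500.
P30 = 1000 + ((24.3 − 18)/15)·500 = 1000 + 210 = 1210.

1210.00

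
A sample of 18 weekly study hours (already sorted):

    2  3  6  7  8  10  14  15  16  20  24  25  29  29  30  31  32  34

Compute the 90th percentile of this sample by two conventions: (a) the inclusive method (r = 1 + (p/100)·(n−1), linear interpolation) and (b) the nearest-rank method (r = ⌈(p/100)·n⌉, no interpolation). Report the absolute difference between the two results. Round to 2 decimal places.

0.70

n = 18.
(a) r = 16.3; between ranks 16 (31) and 17 (32): 31.3.
(b) the nearest-rank method: rank 17 → 32.
|31.3 − 32| = 0.7.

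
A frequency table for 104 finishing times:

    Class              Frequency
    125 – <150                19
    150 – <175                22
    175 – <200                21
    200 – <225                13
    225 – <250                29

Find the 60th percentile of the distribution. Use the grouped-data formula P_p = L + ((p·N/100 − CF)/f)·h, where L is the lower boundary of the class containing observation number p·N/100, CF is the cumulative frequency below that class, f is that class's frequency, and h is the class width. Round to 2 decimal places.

200.77

N = 104; target position k = 60/100 · 104 = 62.4.
Cumulative frequencies: 19, 41, 62, 75, 104.
Observation 62.4 falls in the class 200 – <225.
L = 200, CF = 62, f = 13, h = 25.
P60 = 200 + ((62.4 − 62)/13)·25 = 200 + 0.769231 = 200.769.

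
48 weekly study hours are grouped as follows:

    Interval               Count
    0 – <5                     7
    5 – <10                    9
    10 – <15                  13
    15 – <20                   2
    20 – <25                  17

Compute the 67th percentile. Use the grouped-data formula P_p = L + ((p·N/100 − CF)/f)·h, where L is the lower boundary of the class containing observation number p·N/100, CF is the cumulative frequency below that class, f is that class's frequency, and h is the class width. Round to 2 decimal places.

N = 48; target position k = 67/100 · 48 = 32.16.
Cumulative frequencies: 7, 16, 29, 31, 48.
Observation 32.16 falls in the class 20 – <25.
L = 20, CF = 31, f = 17, h = 5.
P67 = 20 + ((32.16 − 31)/17)·5 = 20 + 0.341176 = 20.3412.

20.34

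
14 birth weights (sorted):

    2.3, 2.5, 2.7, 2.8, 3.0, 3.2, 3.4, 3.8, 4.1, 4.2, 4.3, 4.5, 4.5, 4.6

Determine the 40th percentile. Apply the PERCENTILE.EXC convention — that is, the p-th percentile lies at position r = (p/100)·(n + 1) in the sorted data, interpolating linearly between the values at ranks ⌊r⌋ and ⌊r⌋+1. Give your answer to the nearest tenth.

3.2

n = 14.
r = (40/100)·(14 + 1) = 6.
r is an integer, so P40 is the value at rank 6: 3.2.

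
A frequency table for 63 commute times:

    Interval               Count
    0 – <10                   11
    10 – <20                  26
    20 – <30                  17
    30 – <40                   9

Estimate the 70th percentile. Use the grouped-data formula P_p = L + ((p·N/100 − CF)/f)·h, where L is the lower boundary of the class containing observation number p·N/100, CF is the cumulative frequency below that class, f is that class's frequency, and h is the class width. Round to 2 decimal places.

N = 63; target position k = 70/100 · 63 = 44.1.
Cumulative frequencies: 11, 37, 54, 63.
Observation 44.1 falls in the class 20 – <30.
L = 20, CF = 37, f = 17, h = 10.
P70 = 20 + ((44.1 − 37)/17)·10 = 20 + 4.17647 = 24.1765.

24.18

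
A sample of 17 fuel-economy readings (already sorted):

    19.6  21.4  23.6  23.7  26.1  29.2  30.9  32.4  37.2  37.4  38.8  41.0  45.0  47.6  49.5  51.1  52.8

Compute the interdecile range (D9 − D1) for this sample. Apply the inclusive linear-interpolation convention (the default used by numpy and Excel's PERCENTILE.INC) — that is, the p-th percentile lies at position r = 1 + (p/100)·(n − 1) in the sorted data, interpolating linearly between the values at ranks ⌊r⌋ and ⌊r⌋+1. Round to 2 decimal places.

27.42

n = 17.
P10: r = 2.6; ranks 2–3 are 21.4, 23.6; interpolating gives 22.72.
P90: r = 15.4; ranks 15–16 are 49.5, 51.1; interpolating gives 50.14.
Difference: 50.14 − 22.72 = 27.42.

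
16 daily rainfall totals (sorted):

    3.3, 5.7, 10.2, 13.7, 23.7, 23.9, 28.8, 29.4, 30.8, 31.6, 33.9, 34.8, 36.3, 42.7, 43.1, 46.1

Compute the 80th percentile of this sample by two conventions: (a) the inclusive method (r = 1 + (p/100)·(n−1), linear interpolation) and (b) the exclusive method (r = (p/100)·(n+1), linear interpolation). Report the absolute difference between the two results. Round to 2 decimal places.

n = 16.
(a) r = 13 → value at rank 13 = 36.3.
(b) r = 13.6; between ranks 13 (36.3) and 14 (42.7): 40.14.
|36.3 − 40.14| = 3.84.

3.84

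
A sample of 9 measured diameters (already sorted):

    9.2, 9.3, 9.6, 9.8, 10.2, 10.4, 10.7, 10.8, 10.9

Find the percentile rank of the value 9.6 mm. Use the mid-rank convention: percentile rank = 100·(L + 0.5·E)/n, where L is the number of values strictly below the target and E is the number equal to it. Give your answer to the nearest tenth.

Count below 9.6: L = 2; count equal: E = 1; n = 9.
Percentile rank = 100·(2 + 0.5·1)/9 = 100·2.5/9 = 27.78.

27.8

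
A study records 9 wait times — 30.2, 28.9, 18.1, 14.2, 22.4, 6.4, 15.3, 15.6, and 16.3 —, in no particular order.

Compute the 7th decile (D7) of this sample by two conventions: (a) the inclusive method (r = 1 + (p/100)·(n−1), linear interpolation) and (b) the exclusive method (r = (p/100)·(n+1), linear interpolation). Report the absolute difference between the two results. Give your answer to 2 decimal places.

Sorted: 6.4, 14.2, 15.3, 15.6, 16.3, 18.1, 22.4, 28.9, 30.2.
n = 9.
(a) r = 6.6; between ranks 6 (18.1) and 7 (22.4): 20.68.
(b) r = 7 → value at rank 7 = 22.4.
|20.68 − 22.4| = 1.72.

1.72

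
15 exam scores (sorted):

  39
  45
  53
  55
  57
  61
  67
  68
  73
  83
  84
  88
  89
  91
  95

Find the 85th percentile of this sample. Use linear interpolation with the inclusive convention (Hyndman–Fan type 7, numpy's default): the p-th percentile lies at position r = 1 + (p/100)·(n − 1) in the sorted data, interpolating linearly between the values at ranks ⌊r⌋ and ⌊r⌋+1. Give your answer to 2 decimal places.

n = 15.
r = 1 + (85/100)·(15 − 1) = 1 + 11.9 = 12.9.
Rank 12 is 88 and rank 13 is 89.
Interpolate: 88 + 0.9·(89 − 88) = 88 + 0.9·1 = 88.9.

88.90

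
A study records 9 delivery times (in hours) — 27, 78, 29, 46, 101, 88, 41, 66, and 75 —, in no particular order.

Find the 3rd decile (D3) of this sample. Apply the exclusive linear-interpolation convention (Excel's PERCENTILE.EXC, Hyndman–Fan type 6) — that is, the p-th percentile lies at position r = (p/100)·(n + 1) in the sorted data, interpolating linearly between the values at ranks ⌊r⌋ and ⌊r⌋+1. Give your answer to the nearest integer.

Sorted: 27, 29, 41, 46, 66, 75, 78, 88, 101.
n = 9.
r = (30/100)·(9 + 1) = 3.
r is an integer, so P30 is the value at rank 3: 41.

41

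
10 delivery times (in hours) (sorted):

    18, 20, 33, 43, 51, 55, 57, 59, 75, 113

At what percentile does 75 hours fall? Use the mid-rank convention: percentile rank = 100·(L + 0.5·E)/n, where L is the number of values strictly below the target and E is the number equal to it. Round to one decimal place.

85.0

Count below 75: L = 8; count equal: E = 1; n = 10.
Percentile rank = 100·(8 + 0.5·1)/10 = 100·8.5/10 = 85.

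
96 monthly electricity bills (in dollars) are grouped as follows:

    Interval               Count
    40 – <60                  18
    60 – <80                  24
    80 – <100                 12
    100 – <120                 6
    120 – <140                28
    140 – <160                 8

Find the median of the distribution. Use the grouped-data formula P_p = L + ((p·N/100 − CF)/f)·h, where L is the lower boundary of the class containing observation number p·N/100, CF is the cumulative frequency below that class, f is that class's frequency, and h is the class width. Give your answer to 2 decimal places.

90.00

N = 96; target position k = 50/100 · 96 = 48.
Cumulative frequencies: 18, 42, 54, 60, 88, 96.
Observation 48 falls in the class 80 – <100.
L = 80, CF = 42, f = 12, h = 20.
P50 = 80 + ((48 − 42)/12)·20 = 80 + 10 = 90.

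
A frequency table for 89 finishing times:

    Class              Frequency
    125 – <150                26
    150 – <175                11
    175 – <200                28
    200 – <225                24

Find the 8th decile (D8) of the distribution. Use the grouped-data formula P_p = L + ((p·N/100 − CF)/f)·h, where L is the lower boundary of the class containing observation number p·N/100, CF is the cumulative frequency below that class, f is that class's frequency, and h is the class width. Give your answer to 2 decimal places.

N = 89; target position k = 80/100 · 89 = 71.2.
Cumulative frequencies: 26, 37, 65, 89.
Observation 71.2 falls in the class 200 – <225.
L = 200, CF = 65, f = 24, h = 25.
P80 = 200 + ((71.2 − 65)/24)·25 = 200 + 6.45833 = 206.458.

206.46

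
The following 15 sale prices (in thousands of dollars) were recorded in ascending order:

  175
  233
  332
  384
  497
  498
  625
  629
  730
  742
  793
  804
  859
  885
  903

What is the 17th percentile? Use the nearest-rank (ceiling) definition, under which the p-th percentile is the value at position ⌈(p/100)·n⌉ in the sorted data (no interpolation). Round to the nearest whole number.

n = 15.
Position = ⌈17/100 · 15⌉ = ⌈2.55⌉ = 3.
The value at rank 3 is 332.

332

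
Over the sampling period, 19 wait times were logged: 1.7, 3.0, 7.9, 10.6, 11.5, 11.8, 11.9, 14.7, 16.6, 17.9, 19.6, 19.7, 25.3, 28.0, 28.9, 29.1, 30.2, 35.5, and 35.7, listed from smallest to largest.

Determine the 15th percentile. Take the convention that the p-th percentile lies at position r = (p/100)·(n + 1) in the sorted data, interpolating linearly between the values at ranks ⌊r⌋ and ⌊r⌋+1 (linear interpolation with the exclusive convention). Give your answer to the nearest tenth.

7.9

n = 19.
r = (15/100)·(19 + 1) = 3.
r is an integer, so P15 is the value at rank 3: 7.9.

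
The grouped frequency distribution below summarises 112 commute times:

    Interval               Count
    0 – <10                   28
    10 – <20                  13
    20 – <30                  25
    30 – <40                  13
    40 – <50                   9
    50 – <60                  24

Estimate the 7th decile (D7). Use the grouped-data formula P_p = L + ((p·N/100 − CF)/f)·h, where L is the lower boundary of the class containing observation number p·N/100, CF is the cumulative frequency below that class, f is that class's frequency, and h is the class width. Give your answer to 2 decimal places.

N = 112; target position k = 70/100 · 112 = 78.4.
Cumulative frequencies: 28, 41, 66, 79, 88, 112.
Observation 78.4 falls in the class 30 – <40.
L = 30, CF = 66, f = 13, h = 10.
P70 = 30 + ((78.4 − 66)/13)·10 = 30 + 9.53846 = 39.5385.

39.54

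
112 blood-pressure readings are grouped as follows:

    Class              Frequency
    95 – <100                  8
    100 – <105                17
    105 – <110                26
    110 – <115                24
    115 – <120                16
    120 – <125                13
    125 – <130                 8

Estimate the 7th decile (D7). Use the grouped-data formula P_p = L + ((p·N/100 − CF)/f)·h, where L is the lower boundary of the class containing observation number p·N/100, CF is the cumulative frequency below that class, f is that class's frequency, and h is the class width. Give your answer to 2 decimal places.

116.06

N = 112; target position k = 70/100 · 112 = 78.4.
Cumulative frequencies: 8, 25, 51, 75, 91, 104, 112.
Observation 78.4 falls in the class 115 – <120.
L = 115, CF = 75, f = 16, h = 5.
P70 = 115 + ((78.4 − 75)/16)·5 = 115 + 1.0625 = 116.062.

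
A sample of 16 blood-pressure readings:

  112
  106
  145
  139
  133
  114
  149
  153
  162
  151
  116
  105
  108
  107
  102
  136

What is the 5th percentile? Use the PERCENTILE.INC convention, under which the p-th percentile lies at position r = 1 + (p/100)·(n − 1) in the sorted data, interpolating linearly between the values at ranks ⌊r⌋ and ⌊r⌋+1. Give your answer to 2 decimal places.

104.25

Sorted: 102, 105, 106, 107, 108, 112, 114, 116, 133, 136, 139, 145, 149, 151, 153, 162.
n = 16.
r = 1 + (5/100)·(16 − 1) = 1 + 0.75 = 1.75.
Rank 1 is 102 and rank 2 is 105.
Interpolate: 102 + 0.75·(105 − 102) = 102 + 0.75·3 = 104.25.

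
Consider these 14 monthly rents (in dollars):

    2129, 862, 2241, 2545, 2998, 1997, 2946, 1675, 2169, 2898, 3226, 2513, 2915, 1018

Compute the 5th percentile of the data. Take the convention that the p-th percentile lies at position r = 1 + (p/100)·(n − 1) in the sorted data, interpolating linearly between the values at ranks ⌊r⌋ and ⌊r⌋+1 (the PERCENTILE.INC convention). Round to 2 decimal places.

963.40

Sorted: 862, 1018, 1675, 1997, 2129, 2169, 2241, 2513, 2545, 2898, 2915, 2946, 2998, 3226.
n = 14.
r = 1 + (5/100)·(14 − 1) = 1 + 0.65 = 1.65.
Rank 1 is 862 and rank 2 is 1018.
Interpolate: 862 + 0.65·(1018 − 862) = 862 + 0.65·156 = 963.4.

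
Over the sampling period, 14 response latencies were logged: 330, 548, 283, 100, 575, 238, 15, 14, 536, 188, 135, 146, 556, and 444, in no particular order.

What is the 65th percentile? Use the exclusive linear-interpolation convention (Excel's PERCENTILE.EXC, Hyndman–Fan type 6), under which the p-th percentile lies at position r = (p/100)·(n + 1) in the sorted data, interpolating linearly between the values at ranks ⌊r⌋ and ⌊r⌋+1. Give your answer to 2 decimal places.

Sorted: 14, 15, 100, 135, 146, 188, 238, 283, 330, 444, 536, 548, 556, 575.
n = 14.
r = (65/100)·(14 + 1) = 9.75.
Rank 9 is 330 and rank 10 is 444.
Interpolate: 330 + 0.75·(444 − 330) = 330 + 0.75·114 = 415.5.

415.50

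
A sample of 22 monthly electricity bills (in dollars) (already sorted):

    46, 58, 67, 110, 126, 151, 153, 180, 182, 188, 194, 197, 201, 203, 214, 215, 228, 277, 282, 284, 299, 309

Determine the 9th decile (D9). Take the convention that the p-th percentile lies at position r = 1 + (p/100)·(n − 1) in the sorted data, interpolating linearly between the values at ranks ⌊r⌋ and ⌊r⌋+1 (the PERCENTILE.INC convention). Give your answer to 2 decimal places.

283.80

n = 22.
r = 1 + (90/100)·(22 − 1) = 1 + 18.9 = 19.9.
Rank 19 is 282 and rank 20 is 284.
Interpolate: 282 + 0.9·(284 − 282) = 282 + 0.9·2 = 283.8.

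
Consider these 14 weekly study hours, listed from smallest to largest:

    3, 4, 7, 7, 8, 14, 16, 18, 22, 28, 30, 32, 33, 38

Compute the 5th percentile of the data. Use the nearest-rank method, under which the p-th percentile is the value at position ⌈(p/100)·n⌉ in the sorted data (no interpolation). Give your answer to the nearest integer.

3

n = 14.
Position = ⌈5/100 · 14⌉ = ⌈0.7⌉ = 1.
The value at rank 1 is 3.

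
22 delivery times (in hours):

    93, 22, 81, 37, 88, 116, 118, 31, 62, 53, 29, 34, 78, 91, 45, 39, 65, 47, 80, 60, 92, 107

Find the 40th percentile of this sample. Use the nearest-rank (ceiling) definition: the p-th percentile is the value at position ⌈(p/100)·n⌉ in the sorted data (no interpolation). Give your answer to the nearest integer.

Sorted: 22, 29, 31, 34, 37, 39, 45, 47, 53, 60, 62, 65, 78, 80, 81, 88, 91, 92, 93, 107, 116, 118.
n = 22.
Position = ⌈40/100 · 22⌉ = ⌈8.8⌉ = 9.
The value at rank 9 is 53.

53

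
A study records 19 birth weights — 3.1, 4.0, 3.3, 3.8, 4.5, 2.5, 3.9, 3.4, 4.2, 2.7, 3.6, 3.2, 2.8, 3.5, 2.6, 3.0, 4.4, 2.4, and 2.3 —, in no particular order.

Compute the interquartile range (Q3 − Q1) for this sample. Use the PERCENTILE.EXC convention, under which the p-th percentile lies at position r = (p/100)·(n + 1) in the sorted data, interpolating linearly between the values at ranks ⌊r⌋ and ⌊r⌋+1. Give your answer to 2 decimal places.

1.20

Sorted: 2.3, 2.4, 2.5, 2.6, 2.7, 2.8, 3.0, 3.1, 3.2, 3.3, 3.4, 3.5, 3.6, 3.8, 3.9, 4.0, 4.2, 4.4, 4.5.
n = 19.
P25: r = 5 (integer) → 2.7.
P75: r = 15 (integer) → 3.9.
Difference: 3.9 − 2.7 = 1.2.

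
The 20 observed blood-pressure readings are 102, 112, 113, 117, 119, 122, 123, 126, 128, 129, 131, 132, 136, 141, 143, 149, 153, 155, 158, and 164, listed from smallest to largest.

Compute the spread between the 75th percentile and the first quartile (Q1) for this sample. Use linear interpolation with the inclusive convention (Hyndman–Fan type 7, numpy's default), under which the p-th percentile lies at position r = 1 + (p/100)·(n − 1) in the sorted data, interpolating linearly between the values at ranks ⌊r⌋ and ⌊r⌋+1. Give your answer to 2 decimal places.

23.25

n = 20.
P25: r = 5.75; ranks 5–6 are 119, 122; interpolating gives 121.25.
P75: r = 15.25; ranks 15–16 are 143, 149; interpolating gives 144.5.
Difference: 144.5 − 121.25 = 23.25.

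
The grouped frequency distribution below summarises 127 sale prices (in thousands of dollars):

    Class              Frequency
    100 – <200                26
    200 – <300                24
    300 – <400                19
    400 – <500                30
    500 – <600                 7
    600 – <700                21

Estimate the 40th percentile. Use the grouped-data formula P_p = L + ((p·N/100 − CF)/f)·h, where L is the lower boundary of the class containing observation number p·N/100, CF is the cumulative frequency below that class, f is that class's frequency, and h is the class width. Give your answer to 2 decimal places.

N = 127; target position k = 40/100 · 127 = 50.8.
Cumulative frequencies: 26, 50, 69, 99, 106, 127.
Observation 50.8 falls in the class 300 – <400.
L = 300, CF = 50, f = 19, h = 100.
P40 = 300 + ((50.8 − 50)/19)·100 = 300 + 4.21053 = 304.211.

304.21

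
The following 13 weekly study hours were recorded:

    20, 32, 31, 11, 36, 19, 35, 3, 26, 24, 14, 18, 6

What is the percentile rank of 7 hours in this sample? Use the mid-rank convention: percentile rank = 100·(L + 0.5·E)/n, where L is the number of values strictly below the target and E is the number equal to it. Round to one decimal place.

15.4

Sorted: 3, 6, 11, 14, 18, 19, 20, 24, 26, 31, 32, 35, 36.
Count below 7: L = 2; count equal: E = 0; n = 13.
Percentile rank = 100·(2 + 0.5·0)/13 = 100·2/13 = 15.38.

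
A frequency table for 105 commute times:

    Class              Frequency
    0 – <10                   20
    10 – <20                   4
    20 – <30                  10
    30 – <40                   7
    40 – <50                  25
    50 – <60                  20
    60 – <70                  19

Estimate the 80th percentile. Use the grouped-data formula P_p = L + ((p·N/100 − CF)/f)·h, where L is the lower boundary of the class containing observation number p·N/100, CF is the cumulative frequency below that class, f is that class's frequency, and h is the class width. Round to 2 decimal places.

59.00

N = 105; target position k = 80/100 · 105 = 84.
Cumulative frequencies: 20, 24, 34, 41, 66, 86, 105.
Observation 84 falls in the class 50 – <60.
L = 50, CF = 66, f = 20, h = 10.
P80 = 50 + ((84 − 66)/20)·10 = 50 + 9 = 59.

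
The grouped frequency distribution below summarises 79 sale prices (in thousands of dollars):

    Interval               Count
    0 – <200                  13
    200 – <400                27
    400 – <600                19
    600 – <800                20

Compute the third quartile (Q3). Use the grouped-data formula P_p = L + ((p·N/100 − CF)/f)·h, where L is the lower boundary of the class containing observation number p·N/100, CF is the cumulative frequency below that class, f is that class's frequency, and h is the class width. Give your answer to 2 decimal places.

N = 79; target position k = 75/100 · 79 = 59.25.
Cumulative frequencies: 13, 40, 59, 79.
Observation 59.25 falls in the class 600 – <800.
L = 600, CF = 59, f = 20, h = 200.
P75 = 600 + ((59.25 − 59)/20)·200 = 600 + 2.5 = 602.5.

602.50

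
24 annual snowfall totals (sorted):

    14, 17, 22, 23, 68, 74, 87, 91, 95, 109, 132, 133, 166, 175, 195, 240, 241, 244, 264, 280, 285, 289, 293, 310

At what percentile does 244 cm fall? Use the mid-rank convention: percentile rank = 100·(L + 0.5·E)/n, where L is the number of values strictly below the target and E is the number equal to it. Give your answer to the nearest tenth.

72.9

Count below 244: L = 17; count equal: E = 1; n = 24.
Percentile rank = 100·(17 + 0.5·1)/24 = 100·17.5/24 = 72.92.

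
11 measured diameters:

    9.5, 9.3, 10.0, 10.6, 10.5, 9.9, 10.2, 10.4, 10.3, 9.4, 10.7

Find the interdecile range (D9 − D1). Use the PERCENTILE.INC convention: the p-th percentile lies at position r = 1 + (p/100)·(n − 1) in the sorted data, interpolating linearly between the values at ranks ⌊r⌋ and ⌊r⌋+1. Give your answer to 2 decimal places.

Sorted: 9.3, 9.4, 9.5, 9.9, 10.0, 10.2, 10.3, 10.4, 10.5, 10.6, 10.7.
n = 11.
P10: r = 2 (integer) → 9.4.
P90: r = 10 (integer) → 10.6.
Difference: 10.6 − 9.4 = 1.2.

1.20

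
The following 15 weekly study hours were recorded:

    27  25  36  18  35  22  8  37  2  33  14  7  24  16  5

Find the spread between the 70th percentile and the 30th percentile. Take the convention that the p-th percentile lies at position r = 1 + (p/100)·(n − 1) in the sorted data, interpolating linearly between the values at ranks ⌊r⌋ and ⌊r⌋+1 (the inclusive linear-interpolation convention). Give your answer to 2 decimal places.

Sorted: 2, 5, 7, 8, 14, 16, 18, 22, 24, 25, 27, 33, 35, 36, 37.
n = 15.
P30: r = 5.2; ranks 5–6 are 14, 16; interpolating gives 14.4.
P70: r = 10.8; ranks 10–11 are 25, 27; interpolating gives 26.6.
Difference: 26.6 − 14.4 = 12.2.

12.20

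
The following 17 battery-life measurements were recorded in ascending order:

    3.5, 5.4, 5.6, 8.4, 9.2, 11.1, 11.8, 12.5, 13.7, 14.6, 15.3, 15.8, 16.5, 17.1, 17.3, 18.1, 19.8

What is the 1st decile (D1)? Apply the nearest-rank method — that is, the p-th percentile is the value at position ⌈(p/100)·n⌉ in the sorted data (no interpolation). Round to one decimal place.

5.4

n = 17.
Position = ⌈10/100 · 17⌉ = ⌈1.7⌉ = 2.
The value at rank 2 is 5.4.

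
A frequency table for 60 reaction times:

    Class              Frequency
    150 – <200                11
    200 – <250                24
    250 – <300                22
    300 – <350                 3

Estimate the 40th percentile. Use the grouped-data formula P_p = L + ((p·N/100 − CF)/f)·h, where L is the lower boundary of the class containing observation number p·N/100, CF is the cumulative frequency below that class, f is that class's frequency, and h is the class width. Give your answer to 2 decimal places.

227.08

N = 60; target position k = 40/100 · 60 = 24.
Cumulative frequencies: 11, 35, 57, 60.
Observation 24 falls in the class 200 – <250.
L = 200, CF = 11, f = 24, h = 50.
P40 = 200 + ((24 − 11)/24)·50 = 200 + 27.0833 = 227.083.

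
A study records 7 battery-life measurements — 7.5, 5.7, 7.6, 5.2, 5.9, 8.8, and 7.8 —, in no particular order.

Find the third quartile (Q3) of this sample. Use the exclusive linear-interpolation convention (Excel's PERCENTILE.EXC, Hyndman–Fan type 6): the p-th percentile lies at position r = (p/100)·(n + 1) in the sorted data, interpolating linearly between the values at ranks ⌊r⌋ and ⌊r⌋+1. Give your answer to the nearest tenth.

7.8

Sorted: 5.2, 5.7, 5.9, 7.5, 7.6, 7.8, 8.8.
n = 7.
r = (75/100)·(7 + 1) = 6.
r is an integer, so P75 is the value at rank 6: 7.8.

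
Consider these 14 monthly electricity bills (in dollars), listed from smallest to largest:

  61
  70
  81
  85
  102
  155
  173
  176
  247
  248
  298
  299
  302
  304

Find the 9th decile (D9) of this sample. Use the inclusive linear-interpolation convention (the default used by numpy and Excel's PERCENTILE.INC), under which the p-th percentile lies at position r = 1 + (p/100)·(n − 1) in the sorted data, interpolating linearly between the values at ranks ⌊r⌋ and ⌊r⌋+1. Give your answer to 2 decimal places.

n = 14.
r = 1 + (90/100)·(14 − 1) = 1 + 11.7 = 12.7.
Rank 12 is 299 and rank 13 is 302.
Interpolate: 299 + 0.7·(302 − 299) = 299 + 0.7·3 = 301.1.

301.10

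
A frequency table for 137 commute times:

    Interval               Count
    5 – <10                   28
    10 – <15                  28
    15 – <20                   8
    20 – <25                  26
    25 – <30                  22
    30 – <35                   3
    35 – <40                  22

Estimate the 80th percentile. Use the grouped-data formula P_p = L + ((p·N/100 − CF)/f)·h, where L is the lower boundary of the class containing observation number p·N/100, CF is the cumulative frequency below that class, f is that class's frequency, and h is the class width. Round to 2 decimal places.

N = 137; target position k = 80/100 · 137 = 109.6.
Cumulative frequencies: 28, 56, 64, 90, 112, 115, 137.
Observation 109.6 falls in the class 25 – <30.
L = 25, CF = 90, f = 22, h = 5.
P80 = 25 + ((109.6 − 90)/22)·5 = 25 + 4.45455 = 29.4545.

29.45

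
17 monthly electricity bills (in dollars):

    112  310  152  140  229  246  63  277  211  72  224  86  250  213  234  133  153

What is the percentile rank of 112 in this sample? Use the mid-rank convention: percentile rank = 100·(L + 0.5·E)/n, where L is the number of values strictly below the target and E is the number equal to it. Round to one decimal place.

Sorted: 63, 72, 86, 112, 133, 140, 152, 153, 211, 213, 224, 229, 234, 246, 250, 277, 310.
Count below 112: L = 3; count equal: E = 1; n = 17.
Percentile rank = 100·(3 + 0.5·1)/17 = 100·3.5/17 = 20.59.

20.6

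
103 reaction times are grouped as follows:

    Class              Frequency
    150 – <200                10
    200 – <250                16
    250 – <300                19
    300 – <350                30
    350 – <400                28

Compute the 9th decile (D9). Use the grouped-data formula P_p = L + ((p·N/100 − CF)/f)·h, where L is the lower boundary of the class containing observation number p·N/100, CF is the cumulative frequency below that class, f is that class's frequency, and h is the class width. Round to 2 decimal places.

381.61

N = 103; target position k = 90/100 · 103 = 92.7.
Cumulative frequencies: 10, 26, 45, 75, 103.
Observation 92.7 falls in the class 350 – <400.
L = 350, CF = 75, f = 28, h = 50.
P90 = 350 + ((92.7 − 75)/28)·50 = 350 + 31.6071 = 381.607.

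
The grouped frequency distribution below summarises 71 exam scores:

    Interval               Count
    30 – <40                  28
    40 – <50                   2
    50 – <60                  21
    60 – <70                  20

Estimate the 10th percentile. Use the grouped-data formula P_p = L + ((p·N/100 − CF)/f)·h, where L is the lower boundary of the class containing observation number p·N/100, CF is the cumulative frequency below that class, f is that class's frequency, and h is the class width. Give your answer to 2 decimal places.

N = 71; target position k = 10/100 · 71 = 7.1.
Cumulative frequencies: 28, 30, 51, 71.
Observation 7.1 falls in the class 30 – <40.
L = 30, CF = 0, f = 28, h = 10.
P10 = 30 + ((7.1 − 0)/28)·10 = 30 + 2.53571 = 32.5357.

32.54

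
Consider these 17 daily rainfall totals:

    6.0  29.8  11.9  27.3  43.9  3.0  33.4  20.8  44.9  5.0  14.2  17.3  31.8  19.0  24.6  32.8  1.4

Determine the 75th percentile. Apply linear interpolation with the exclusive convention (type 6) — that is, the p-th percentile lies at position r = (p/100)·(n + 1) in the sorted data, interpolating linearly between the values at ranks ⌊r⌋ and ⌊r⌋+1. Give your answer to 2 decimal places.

Sorted: 1.4, 3.0, 5.0, 6.0, 11.9, 14.2, 17.3, 19.0, 20.8, 24.6, 27.3, 29.8, 31.8, 32.8, 33.4, 43.9, 44.9.
n = 17.
r = (75/100)·(17 + 1) = 13.5.
Rank 13 is 31.8 and rank 14 is 32.8.
Interpolate: 31.8 + 0.5·(32.8 − 31.8) = 31.8 + 0.5·1 = 32.3.

32.30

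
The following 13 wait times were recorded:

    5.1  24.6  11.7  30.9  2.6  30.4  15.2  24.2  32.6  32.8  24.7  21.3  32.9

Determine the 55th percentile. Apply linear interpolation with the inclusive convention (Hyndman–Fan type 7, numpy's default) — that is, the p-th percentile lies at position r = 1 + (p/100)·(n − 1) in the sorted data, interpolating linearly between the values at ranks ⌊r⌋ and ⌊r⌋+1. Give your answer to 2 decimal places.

24.66

Sorted: 2.6, 5.1, 11.7, 15.2, 21.3, 24.2, 24.6, 24.7, 30.4, 30.9, 32.6, 32.8, 32.9.
n = 13.
r = 1 + (55/100)·(13 − 1) = 1 + 6.6 = 7.6.
Rank 7 is 24.6 and rank 8 is 24.7.
Interpolate: 24.6 + 0.6·(24.7 − 24.6) = 24.6 + 0.6·0.1 = 24.66.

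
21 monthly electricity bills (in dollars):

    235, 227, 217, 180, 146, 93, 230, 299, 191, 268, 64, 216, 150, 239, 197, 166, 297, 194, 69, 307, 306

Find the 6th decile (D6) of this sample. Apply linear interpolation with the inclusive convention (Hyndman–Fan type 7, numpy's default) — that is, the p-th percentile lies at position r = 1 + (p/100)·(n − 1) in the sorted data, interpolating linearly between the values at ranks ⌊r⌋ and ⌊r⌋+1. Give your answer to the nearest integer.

Sorted: 64, 69, 93, 146, 150, 166, 180, 191, 194, 197, 216, 217, 227, 230, 235, 239, 268, 297, 299, 306, 307.
n = 21.
r = 1 + (60/100)·(21 − 1) = 1 + 12 = 13.
r is an integer, so P60 is the value at rank 13: 227.

227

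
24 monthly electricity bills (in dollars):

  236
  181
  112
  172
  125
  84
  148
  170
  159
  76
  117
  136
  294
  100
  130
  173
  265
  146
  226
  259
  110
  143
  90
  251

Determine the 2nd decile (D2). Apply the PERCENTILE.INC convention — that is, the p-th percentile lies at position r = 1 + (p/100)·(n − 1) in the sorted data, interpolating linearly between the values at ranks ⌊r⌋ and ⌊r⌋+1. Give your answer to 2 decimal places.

Sorted: 76, 84, 90, 100, 110, 112, 117, 125, 130, 136, 143, 146, 148, 159, 170, 172, 173, 181, 226, 236, 251, 259, 265, 294.
n = 24.
r = 1 + (20/100)·(24 − 1) = 1 + 4.6 = 5.6.
Rank 5 is 110 and rank 6 is 112.
Interpolate: 110 + 0.6·(112 − 110) = 110 + 0.6·2 = 111.2.

111.20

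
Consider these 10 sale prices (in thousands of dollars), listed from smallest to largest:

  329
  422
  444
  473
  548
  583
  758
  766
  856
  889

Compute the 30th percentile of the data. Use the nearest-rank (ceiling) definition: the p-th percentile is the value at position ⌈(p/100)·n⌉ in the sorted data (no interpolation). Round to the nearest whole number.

444

n = 10.
Position = ⌈30/100 · 10⌉ = ⌈3⌉ = 3.
The value at rank 3 is 444.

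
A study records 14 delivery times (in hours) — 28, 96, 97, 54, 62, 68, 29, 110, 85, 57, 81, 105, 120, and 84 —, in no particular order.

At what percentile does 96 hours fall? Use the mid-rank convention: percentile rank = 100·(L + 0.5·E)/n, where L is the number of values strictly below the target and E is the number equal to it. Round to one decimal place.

67.9

Sorted: 28, 29, 54, 57, 62, 68, 81, 84, 85, 96, 97, 105, 110, 120.
Count below 96: L = 9; count equal: E = 1; n = 14.
Percentile rank = 100·(9 + 0.5·1)/14 = 100·9.5/14 = 67.86.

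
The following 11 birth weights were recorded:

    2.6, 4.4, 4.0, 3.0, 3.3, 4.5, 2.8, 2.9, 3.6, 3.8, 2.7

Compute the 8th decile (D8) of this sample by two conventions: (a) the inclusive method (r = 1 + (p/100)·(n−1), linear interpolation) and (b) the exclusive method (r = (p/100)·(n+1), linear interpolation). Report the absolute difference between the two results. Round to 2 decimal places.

0.24

Sorted: 2.6, 2.7, 2.8, 2.9, 3.0, 3.3, 3.6, 3.8, 4.0, 4.4, 4.5.
n = 11.
(a) r = 9 → value at rank 9 = 4.
(b) r = 9.6; between ranks 9 (4.0) and 10 (4.4): 4.24.
|4 − 4.24| = 0.24.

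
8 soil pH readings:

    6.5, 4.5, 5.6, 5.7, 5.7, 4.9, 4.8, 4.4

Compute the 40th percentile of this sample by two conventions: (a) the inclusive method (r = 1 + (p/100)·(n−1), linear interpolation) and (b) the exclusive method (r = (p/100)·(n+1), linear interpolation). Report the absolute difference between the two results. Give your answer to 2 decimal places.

Sorted: 4.4, 4.5, 4.8, 4.9, 5.6, 5.7, 5.7, 6.5.
n = 8.
(a) r = 3.8; between ranks 3 (4.8) and 4 (4.9): 4.88.
(b) r = 3.6; between ranks 3 (4.8) and 4 (4.9): 4.86.
|4.88 − 4.86| = 0.02.

0.02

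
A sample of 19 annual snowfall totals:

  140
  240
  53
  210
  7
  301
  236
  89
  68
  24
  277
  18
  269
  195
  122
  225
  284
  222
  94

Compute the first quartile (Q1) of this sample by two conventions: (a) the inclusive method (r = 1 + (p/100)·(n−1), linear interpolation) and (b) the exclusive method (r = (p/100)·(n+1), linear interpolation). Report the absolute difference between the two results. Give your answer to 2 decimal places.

10.50

Sorted: 7, 18, 24, 53, 68, 89, 94, 122, 140, 195, 210, 222, 225, 236, 240, 269, 277, 284, 301.
n = 19.
(a) r = 5.5; between ranks 5 (68) and 6 (89): 78.5.
(b) r = 5 → value at rank 5 = 68.
|78.5 − 68| = 10.5.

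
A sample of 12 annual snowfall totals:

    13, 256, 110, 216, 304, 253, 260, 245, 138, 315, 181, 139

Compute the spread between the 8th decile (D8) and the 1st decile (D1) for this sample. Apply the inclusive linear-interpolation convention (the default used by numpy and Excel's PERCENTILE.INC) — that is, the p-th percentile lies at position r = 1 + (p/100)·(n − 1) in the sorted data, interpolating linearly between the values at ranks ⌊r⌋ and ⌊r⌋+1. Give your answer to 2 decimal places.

146.40

Sorted: 13, 110, 138, 139, 181, 216, 245, 253, 256, 260, 304, 315.
n = 12.
P10: r = 2.1; ranks 2–3 are 110, 138; interpolating gives 112.8.
P80: r = 9.8; ranks 9–10 are 256, 260; interpolating gives 259.2.
Difference: 259.2 − 112.8 = 146.4.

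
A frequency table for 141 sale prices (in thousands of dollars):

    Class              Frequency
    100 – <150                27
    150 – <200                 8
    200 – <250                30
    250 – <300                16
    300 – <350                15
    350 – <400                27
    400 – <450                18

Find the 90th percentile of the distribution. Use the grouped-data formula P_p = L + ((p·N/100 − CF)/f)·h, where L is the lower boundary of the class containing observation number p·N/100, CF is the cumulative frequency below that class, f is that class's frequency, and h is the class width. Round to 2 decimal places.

410.83

N = 141; target position k = 90/100 · 141 = 126.9.
Cumulative frequencies: 27, 35, 65, 81, 96, 123, 141.
Observation 126.9 falls in the class 400 – <450.
L = 400, CF = 123, f = 18, h = 50.
P90 = 400 + ((126.9 − 123)/18)·50 = 400 + 10.8333 = 410.833.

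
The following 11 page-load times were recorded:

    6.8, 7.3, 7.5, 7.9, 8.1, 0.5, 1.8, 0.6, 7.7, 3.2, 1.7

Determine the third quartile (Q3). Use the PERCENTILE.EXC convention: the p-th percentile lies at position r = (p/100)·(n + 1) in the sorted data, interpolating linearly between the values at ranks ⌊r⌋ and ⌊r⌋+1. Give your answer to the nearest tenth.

7.7

Sorted: 0.5, 0.6, 1.7, 1.8, 3.2, 6.8, 7.3, 7.5, 7.7, 7.9, 8.1.
n = 11.
r = (75/100)·(11 + 1) = 9.
r is an integer, so P75 is the value at rank 9: 7.7.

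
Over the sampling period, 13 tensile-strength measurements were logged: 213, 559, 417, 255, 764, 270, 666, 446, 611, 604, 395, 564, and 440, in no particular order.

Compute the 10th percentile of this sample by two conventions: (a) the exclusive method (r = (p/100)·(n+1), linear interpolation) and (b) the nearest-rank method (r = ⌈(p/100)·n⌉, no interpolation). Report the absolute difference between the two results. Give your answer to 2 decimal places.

Sorted: 213, 255, 270, 395, 417, 440, 446, 559, 564, 604, 611, 666, 764.
n = 13.
(a) r = 1.4; between ranks 1 (213) and 2 (255): 229.8.
(b) the nearest-rank method: rank 2 → 255.
|229.8 − 255| = 25.2.

25.20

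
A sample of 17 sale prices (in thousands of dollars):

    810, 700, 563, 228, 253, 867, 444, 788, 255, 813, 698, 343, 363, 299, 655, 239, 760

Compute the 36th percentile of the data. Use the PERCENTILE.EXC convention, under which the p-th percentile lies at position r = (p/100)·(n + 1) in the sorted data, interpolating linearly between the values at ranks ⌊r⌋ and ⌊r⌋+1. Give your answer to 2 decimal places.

352.60

Sorted: 228, 239, 253, 255, 299, 343, 363, 444, 563, 655, 698, 700, 760, 788, 810, 813, 867.
n = 17.
r = (36/100)·(17 + 1) = 6.48.
Rank 6 is 343 and rank 7 is 363.
Interpolate: 343 + 0.48·(363 − 343) = 343 + 0.48·20 = 352.6.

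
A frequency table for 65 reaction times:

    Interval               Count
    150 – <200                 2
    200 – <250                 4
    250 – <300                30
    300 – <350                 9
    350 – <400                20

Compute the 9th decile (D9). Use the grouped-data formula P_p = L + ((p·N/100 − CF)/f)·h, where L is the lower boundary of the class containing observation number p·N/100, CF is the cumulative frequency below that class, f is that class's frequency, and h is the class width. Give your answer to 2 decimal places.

N = 65; target position k = 90/100 · 65 = 58.5.
Cumulative frequencies: 2, 6, 36, 45, 65.
Observation 58.5 falls in the class 350 – <400.
L = 350, CF = 45, f = 20, h = 50.
P90 = 350 + ((58.5 − 45)/20)·50 = 350 + 33.75 = 383.75.

383.75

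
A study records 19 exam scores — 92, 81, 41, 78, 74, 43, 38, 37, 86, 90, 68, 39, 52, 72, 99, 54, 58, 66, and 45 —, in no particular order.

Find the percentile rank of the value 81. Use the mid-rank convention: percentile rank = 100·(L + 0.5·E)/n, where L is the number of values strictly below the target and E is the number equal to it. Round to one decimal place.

Sorted: 37, 38, 39, 41, 43, 45, 52, 54, 58, 66, 68, 72, 74, 78, 81, 86, 90, 92, 99.
Count below 81: L = 14; count equal: E = 1; n = 19.
Percentile rank = 100·(14 + 0.5·1)/19 = 100·14.5/19 = 76.32.

76.3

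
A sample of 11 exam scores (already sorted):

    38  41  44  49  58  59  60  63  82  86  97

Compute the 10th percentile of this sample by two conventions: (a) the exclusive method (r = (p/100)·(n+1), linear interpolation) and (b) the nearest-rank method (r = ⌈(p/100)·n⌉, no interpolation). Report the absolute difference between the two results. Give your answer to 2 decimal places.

2.40

n = 11.
(a) r = 1.2; between ranks 1 (38) and 2 (41): 38.6.
(b) the nearest-rank method: rank 2 → 41.
|38.6 − 41| = 2.4.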